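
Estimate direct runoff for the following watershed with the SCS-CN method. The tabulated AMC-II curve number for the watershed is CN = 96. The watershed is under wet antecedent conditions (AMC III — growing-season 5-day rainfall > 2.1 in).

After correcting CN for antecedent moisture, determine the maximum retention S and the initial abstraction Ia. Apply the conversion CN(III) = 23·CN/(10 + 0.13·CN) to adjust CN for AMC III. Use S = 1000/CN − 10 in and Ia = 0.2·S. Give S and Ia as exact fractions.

S = 25/138 in ≈ 0.181 in; Ia = 5/138 in ≈ 0.036 in

Adjust CN=96 to AMC III: 23·96/(10 + 0.13·96) → 2208 ÷ (562/25) = 27600/281 ≈ 98.221
Max retention: S = 1000/(27600/281) − 10 = 25/138 in (≈ 0.181 in)
Ia = 0.2S: 0.2·0.181 = 0.036 in (exactly 5/138)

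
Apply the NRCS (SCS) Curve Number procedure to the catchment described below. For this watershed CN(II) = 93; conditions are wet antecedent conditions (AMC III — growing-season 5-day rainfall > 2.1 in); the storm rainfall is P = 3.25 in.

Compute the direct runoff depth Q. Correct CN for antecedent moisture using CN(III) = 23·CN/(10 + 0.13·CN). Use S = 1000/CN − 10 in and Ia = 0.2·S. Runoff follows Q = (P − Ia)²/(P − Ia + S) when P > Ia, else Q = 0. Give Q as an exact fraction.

Q = 742399009/257082132 in ≈ 2.888 in

Wet (AMC III): CN(III) = 23·93/(10 + 0.13·93) = 2139/(2209/100) = 213900/2209 ≈ 96.831
S = 1000/(213900/2209) − 10 = 700/2139 in ≈ 0.327 in
Ia = 0.2·(700/2139) = 140/2139 in ≈ 0.065 in
Since P=3.250 > Ia=0.065: effective rainfall P−Ia = 27247/8556 in
Q = (27247/8556)²/((27247/8556) + 700/2139) = (742399009/73205136)/(30047/8556) = 742399009/257082132 in ≈ 2.888 in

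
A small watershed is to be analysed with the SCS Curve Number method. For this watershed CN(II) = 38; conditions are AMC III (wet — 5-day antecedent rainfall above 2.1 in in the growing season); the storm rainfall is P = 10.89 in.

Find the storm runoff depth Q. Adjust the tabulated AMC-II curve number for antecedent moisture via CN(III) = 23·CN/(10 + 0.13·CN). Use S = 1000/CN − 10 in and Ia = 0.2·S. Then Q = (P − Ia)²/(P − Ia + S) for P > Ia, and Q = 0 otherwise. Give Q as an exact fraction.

Adjust CN=38 to AMC III: 23·38/(10 + 0.13·38) → 874 ÷ (747/50) = 43700/747 ≈ 58.501
S = 1000/(43700/747) − 10 = 3100/437 in ≈ 7.094 in
Ia = 0.2·(3100/437) = 620/437 in ≈ 1.419 in
Since P=10.890 > Ia=1.419: effective rainfall P−Ia = 413893/43700 in
Q: (413893/43700)² ÷ (723893/43700) = 171307415449/31634124100 in (≈ 5.415 in)

Q = 171307415449/31634124100 in ≈ 5.415 in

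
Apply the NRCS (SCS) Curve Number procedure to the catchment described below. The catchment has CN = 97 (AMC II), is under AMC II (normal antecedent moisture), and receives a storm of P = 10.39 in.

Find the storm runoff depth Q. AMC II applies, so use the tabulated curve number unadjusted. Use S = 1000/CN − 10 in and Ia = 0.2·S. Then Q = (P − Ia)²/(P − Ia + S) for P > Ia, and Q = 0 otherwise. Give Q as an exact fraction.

Q = 10036633489/1000875100 in ≈ 10.028 in

AMC II — tabulated CN = 97 applies directly.
Max retention: S = 1000/97 − 10 = 30/97 in (≈ 0.309 in)
Ia = 0.2·(30/97) = 6/97 in ≈ 0.062 in
Since P=10.390 > Ia=0.062: effective rainfall P−Ia = 100183/9700 in
Q = (100183/9700)²/((100183/9700) + 30/97) = (10036633489/94090000)/(103183/9700) = 10036633489/1000875100 in ≈ 10.028 in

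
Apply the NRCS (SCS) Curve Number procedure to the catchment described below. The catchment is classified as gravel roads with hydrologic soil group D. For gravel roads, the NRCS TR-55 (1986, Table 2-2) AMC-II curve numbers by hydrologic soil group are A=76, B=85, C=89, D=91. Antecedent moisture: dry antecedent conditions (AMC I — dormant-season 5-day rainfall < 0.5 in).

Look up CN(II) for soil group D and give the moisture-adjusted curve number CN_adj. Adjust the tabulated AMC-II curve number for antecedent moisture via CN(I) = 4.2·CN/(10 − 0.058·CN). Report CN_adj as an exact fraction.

CN_adj = 63700/787 ≈ 80.940

NRCS table: gravel roads, soil group D → CN(II) = 91
Dry (AMC I): CN(I) = 4.2·91/(10 − 0.058·91) = (1911/5)/(2361/500) = 63700/787 ≈ 80.940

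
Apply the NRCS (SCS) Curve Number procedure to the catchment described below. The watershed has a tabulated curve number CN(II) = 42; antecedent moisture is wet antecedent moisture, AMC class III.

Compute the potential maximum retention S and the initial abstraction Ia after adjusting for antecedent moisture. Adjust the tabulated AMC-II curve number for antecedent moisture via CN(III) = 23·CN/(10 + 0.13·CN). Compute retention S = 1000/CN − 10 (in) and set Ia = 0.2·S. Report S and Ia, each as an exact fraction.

S = 2900/483 in ≈ 6.004 in; Ia = 580/483 in ≈ 1.201 in

Wet (AMC III): CN(III) = 23·42/(10 + 0.13·42) = 966/(773/50) = 48300/773 ≈ 62.484
S = 1000/(48300/773) − 10 = 2900/483 in ≈ 6.004 in
Initial abstraction Ia = S/5 = (2900/483)/5 = 580/483 ≈ 1.201 in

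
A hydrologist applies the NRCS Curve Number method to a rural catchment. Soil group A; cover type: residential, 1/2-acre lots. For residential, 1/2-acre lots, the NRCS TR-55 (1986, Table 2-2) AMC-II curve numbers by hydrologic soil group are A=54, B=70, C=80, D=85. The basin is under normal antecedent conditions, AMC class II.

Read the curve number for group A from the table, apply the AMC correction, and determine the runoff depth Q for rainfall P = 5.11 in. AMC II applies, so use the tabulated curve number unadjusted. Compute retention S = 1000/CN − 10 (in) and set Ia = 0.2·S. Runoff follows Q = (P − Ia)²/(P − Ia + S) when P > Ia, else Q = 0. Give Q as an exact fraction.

NRCS table: residential, 1/2-acre lots, soil group A → CN(II) = 54
CN(II) = 54; AMC II needs no correction.
Retention S: 1000/CN − 10 with CN=54.000 → S = 230/27 ≈ 8.519 in
Initial abstraction Ia = S/5 = (230/27)/5 = 46/27 ≈ 1.704 in
P − Ia = 5.110 − 1.704 = 9197/2700 ≈ 3.406 in (> 0, runoff occurs)
Q = (9197/2700)²/((9197/2700) + 230/27) = (84584809/7290000)/(32197/2700) = 84584809/86931900 in ≈ 0.973 in

Q = 84584809/86931900 in ≈ 0.973 in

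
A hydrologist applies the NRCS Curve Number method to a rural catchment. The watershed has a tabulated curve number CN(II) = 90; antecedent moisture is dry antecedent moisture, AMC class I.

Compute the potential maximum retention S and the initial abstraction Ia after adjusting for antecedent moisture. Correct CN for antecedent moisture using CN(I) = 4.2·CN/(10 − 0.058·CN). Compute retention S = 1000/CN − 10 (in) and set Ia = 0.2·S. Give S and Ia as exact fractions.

CN(I) from CN(II)=90: (4.2·90)/(10 − 0.058·90) = 18900/239 ≈ 79.079
Retention S: 1000/CN − 10 with CN=79.079 → S = 500/189 ≈ 2.646 in
Ia = 0.2·(500/189) = 100/189 in ≈ 0.529 in

S = 500/189 in ≈ 2.646 in; Ia = 100/189 in ≈ 0.529 in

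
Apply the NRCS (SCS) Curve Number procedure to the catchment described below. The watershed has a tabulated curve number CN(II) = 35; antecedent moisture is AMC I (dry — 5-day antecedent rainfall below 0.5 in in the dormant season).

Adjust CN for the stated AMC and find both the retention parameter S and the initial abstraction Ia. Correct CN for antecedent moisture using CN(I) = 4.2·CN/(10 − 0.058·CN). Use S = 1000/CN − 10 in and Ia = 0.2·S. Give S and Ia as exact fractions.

Dry (AMC I): CN(I) = 4.2·35/(10 − 0.058·35) = 147/(797/100) = 14700/797 ≈ 18.444
Max retention: S = 1000/(14700/797) − 10 = 6500/147 in (≈ 44.218 in)
Initial abstraction Ia = S/5 = (6500/147)/5 = 1300/147 ≈ 8.844 in

S = 6500/147 in ≈ 44.218 in; Ia = 1300/147 in ≈ 8.844 in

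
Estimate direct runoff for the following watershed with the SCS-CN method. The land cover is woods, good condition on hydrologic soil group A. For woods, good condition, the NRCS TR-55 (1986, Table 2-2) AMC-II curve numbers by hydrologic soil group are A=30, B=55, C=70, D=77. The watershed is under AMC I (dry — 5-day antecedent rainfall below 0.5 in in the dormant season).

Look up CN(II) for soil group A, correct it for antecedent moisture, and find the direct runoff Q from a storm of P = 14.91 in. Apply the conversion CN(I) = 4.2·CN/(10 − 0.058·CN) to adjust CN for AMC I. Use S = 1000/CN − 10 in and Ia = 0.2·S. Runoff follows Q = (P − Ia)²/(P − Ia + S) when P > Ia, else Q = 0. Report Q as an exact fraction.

Q = 11689561/48077100 in ≈ 0.243 in

NRCS table: woods, good condition, soil group A → CN(II) = 30
Dry (AMC I): CN(I) = 4.2·30/(10 − 0.058·30) = 126/(413/50) = 900/59 ≈ 15.254
Max retention: S = 1000/(900/59) − 10 = 500/9 in (≈ 55.556 in)
Ia = 0.2S: 0.2·55.556 = 11.111 in (exactly 100/9)
Since P=14.910 > Ia=11.111: effective rainfall P−Ia = 3419/900 in
Runoff Q = (P−Ia)²/(P−Ia+S) = (3.799)²/(3.799+55.556) = 11689561/48077100 ≈ 0.243 in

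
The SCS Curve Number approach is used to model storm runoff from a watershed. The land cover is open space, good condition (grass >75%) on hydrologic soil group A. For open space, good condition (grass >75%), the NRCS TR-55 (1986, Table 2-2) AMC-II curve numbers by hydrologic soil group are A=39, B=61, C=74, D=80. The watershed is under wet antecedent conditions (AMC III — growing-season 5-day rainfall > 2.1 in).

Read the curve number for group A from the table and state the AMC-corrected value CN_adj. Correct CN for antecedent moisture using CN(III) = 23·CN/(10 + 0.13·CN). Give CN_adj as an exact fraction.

NRCS table: open space, good condition (grass >75%), soil group A → CN(II) = 39
CN(III) from CN(II)=39: (23·39)/(10 + 0.13·39) = 89700/1507 ≈ 59.522

CN_adj = 89700/1507 ≈ 59.522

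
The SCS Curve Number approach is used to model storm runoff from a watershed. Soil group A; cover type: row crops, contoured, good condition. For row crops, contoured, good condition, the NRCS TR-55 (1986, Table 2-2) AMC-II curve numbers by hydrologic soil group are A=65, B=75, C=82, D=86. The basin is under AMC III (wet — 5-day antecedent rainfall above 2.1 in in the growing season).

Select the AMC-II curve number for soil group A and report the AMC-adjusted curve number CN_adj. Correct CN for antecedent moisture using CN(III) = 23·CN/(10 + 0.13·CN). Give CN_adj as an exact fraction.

NRCS table: row crops, contoured, good condition, soil group A → CN(II) = 65
CN(III) from CN(II)=65: (23·65)/(10 + 0.13·65) = 29900/369 ≈ 81.030

CN_adj = 29900/369 ≈ 81.030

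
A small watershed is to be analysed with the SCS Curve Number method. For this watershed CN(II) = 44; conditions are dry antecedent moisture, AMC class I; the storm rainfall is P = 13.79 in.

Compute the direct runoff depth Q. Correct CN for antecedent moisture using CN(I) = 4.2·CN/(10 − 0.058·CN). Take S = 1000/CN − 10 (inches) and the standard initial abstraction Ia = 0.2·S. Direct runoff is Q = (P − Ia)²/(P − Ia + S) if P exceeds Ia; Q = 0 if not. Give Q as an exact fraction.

Adjust CN=44 to AMC I: 4.2·44/(10 − 0.058·44) → (924/5) ÷ (931/125) = 3300/133 ≈ 24.812
Retention S: 1000/CN − 10 with CN=24.812 → S = 1000/33 ≈ 30.303 in
Ia = 0.2S: 0.2·30.303 = 6.061 in (exactly 200/33)
P − Ia = 13.790 − 6.061 = 25507/3300 ≈ 7.729 in (> 0, runoff occurs)
Q: (25507/3300)² ÷ (125507/3300) = 650607049/414173100 in (≈ 1.571 in)

Q = 650607049/414173100 in ≈ 1.571 in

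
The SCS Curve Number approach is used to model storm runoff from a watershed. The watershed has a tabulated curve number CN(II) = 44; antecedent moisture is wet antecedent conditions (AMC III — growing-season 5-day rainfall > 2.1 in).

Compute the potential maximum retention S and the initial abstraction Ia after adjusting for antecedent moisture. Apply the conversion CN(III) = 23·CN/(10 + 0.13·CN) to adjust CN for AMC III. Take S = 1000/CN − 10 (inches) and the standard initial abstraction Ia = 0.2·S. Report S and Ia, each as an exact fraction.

CN(III) from CN(II)=44: (23·44)/(10 + 0.13·44) = 25300/393 ≈ 64.377
S = 1000/(25300/393) − 10 = 1400/253 in ≈ 5.534 in
Ia = 0.2S: 0.2·5.534 = 1.107 in (exactly 280/253)

S = 1400/253 in ≈ 5.534 in; Ia = 280/253 in ≈ 1.107 in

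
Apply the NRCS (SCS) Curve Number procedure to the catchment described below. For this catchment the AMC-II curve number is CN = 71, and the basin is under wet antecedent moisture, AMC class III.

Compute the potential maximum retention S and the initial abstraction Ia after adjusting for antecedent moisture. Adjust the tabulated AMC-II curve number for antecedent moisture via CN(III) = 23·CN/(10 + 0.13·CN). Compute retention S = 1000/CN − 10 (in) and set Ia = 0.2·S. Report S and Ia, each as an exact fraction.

CN(III) from CN(II)=71: (23·71)/(10 + 0.13·71) = 163300/1923 ≈ 84.919
Max retention: S = 1000/(163300/1923) − 10 = 2900/1633 in (≈ 1.776 in)
Ia = 0.2S: 0.2·1.776 = 0.355 in (exactly 580/1633)

S = 2900/1633 in ≈ 1.776 in; Ia = 580/1633 in ≈ 0.355 in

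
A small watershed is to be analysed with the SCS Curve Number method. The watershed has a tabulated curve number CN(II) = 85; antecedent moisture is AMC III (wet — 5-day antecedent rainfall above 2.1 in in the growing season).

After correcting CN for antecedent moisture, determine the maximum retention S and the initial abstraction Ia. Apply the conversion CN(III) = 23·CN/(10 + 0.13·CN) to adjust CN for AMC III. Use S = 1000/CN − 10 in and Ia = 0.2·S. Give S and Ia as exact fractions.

CN(III) from CN(II)=85: (23·85)/(10 + 0.13·85) = 39100/421 ≈ 92.874
Retention S: 1000/CN − 10 with CN=92.874 → S = 300/391 ≈ 0.767 in
Initial abstraction Ia = S/5 = (300/391)/5 = 60/391 ≈ 0.153 in

S = 300/391 in ≈ 0.767 in; Ia = 60/391 in ≈ 0.153 in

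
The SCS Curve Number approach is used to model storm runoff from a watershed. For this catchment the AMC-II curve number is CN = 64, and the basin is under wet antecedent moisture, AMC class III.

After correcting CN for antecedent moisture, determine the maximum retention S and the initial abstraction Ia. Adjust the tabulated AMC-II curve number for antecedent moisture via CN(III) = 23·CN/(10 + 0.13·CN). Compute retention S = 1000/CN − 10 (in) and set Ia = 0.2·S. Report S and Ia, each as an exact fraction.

S = 225/92 in ≈ 2.446 in; Ia = 45/92 in ≈ 0.489 in

Wet (AMC III): CN(III) = 23·64/(10 + 0.13·64) = 1472/(458/25) = 18400/229 ≈ 80.349
S = 1000/(18400/229) − 10 = 225/92 in ≈ 2.446 in
Ia = 0.2S: 0.2·2.446 = 0.489 in (exactly 45/92)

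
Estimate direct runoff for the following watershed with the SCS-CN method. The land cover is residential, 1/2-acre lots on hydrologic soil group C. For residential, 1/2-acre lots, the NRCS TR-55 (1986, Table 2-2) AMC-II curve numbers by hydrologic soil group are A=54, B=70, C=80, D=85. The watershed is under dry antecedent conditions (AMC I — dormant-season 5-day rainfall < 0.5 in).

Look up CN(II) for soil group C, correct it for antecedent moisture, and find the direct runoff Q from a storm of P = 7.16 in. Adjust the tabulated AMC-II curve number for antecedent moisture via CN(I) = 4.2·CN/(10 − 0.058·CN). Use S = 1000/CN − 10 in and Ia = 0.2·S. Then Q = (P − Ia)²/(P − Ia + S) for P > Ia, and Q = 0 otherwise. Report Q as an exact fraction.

Q = 9821956/3285975 in ≈ 2.989 in

NRCS table: residential, 1/2-acre lots, soil group C → CN(II) = 80
Adjust CN=80 to AMC I: 4.2·80/(10 − 0.058·80) → 336 ÷ (134/25) = 4200/67 ≈ 62.687
S = 1000/(4200/67) − 10 = 125/21 in ≈ 5.952 in
Initial abstraction Ia = S/5 = (125/21)/5 = 25/21 ≈ 1.190 in
Excess rainfall: 7.160 − 1.190 = 5.970 in; P > Ia so Q > 0
Q = (3134/525)²/((3134/525) + 125/21) = (9821956/275625)/(6259/525) = 9821956/3285975 in ≈ 2.989 in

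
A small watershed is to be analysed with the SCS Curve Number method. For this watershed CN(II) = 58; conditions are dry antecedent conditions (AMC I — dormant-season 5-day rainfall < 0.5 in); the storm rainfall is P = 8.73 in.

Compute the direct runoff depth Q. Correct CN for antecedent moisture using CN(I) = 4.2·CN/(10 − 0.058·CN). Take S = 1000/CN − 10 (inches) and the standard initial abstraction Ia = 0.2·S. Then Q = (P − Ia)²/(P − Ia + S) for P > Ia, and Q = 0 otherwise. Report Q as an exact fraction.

Adjust CN=58 to AMC I: 4.2·58/(10 − 0.058·58) → (1218/5) ÷ (1659/250) = 2900/79 ≈ 36.709
Max retention: S = 1000/(2900/79) − 10 = 500/29 in (≈ 17.241 in)
Ia = 0.2·(500/29) = 100/29 in ≈ 3.448 in
Since P=8.730 > Ia=3.448: effective rainfall P−Ia = 15317/2900 in
Q = (15317/2900)²/((15317/2900) + 500/29) = (234610489/8410000)/(65317/2900) = 234610489/189419300 in ≈ 1.239 in

Q = 234610489/189419300 in ≈ 1.239 in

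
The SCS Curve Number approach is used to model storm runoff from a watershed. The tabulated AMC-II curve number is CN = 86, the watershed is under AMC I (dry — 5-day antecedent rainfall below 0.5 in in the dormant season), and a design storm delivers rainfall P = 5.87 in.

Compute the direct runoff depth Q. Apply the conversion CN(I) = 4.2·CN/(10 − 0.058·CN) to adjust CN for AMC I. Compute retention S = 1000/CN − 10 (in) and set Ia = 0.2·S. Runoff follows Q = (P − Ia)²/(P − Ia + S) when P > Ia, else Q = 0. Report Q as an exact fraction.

Adjust CN=86 to AMC I: 4.2·86/(10 − 0.058·86) → (1806/5) ÷ (1253/250) = 12900/179 ≈ 72.067
S = 1000/(12900/179) − 10 = 500/129 in ≈ 3.876 in
Ia = 0.2·(500/129) = 100/129 in ≈ 0.775 in
Since P=5.870 > Ia=0.775: effective rainfall P−Ia = 65723/12900 in
Q = (65723/12900)²/((65723/12900) + 500/129) = (4319512729/166410000)/(115723/12900) = 4319512729/1492826700 in ≈ 2.894 in

Q = 4319512729/1492826700 in ≈ 2.894 in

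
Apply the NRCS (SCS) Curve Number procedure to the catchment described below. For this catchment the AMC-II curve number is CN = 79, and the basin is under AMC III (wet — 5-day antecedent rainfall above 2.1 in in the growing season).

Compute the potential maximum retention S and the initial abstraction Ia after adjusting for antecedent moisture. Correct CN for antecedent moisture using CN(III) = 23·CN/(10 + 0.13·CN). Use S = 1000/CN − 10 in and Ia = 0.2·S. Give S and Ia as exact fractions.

S = 2100/1817 in ≈ 1.156 in; Ia = 420/1817 in ≈ 0.231 in

Adjust CN=79 to AMC III: 23·79/(10 + 0.13·79) → 1817 ÷ (2027/100) = 181700/2027 ≈ 89.640
Max retention: S = 1000/(181700/2027) − 10 = 2100/1817 in (≈ 1.156 in)
Ia = 0.2S: 0.2·1.156 = 0.231 in (exactly 420/1817)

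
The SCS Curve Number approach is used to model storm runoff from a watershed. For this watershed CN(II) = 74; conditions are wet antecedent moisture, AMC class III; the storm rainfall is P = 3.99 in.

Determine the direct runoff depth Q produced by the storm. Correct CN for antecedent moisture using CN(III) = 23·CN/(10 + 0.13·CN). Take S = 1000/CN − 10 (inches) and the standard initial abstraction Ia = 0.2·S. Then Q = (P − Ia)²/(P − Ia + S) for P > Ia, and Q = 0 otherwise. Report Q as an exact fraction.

Q = 98312975401/37746019900 in ≈ 2.605 in

Wet (AMC III): CN(III) = 23·74/(10 + 0.13·74) = 1702/(981/50) = 85100/981 ≈ 86.748
Retention S: 1000/CN − 10 with CN=86.748 → S = 1300/851 ≈ 1.528 in
Initial abstraction Ia = S/5 = (1300/851)/5 = 260/851 ≈ 0.306 in
Since P=3.990 > Ia=0.306: effective rainfall P−Ia = 313549/85100 in
Q = (313549/85100)²/((313549/85100) + 1300/851) = (98312975401/7242010000)/(443549/85100) = 98312975401/37746019900 in ≈ 2.605 in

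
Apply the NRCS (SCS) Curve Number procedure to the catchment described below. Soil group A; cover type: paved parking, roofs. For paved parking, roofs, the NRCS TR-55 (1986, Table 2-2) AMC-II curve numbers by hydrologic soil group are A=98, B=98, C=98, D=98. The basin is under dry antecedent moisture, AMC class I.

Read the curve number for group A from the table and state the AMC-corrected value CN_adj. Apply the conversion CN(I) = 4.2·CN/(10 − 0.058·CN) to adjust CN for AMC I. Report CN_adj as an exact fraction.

NRCS table: paved parking, roofs, soil group A → CN(II) = 98
Dry (AMC I): CN(I) = 4.2·98/(10 − 0.058·98) = (2058/5)/(1079/250) = 102900/1079 ≈ 95.366

CN_adj = 102900/1079 ≈ 95.366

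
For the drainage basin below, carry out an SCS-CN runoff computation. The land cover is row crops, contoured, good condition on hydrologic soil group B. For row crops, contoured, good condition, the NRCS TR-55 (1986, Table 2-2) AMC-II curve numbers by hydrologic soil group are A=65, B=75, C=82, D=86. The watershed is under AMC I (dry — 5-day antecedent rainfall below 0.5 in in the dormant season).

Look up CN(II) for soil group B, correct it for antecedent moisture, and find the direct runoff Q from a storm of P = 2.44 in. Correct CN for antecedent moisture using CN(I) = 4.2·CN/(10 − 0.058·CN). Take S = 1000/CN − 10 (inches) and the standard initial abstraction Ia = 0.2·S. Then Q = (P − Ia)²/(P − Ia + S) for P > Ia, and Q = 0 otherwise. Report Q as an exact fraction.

NRCS table: row crops, contoured, good condition, soil group B → CN(II) = 75
Adjust CN=75 to AMC I: 4.2·75/(10 − 0.058·75) → 315 ÷ (113/20) = 6300/113 ≈ 55.752
Max retention: S = 1000/(6300/113) − 10 = 500/63 in (≈ 7.937 in)
Initial abstraction Ia = S/5 = (500/63)/5 = 100/63 ≈ 1.587 in
P − Ia = 2.440 − 1.587 = 1343/1575 ≈ 0.853 in (> 0, runoff occurs)
Q = (1343/1575)²/((1343/1575) + 500/63) = (1803649/2480625)/(13843/1575) = 1803649/21802725 in ≈ 0.083 in

Q = 1803649/21802725 in ≈ 0.083 in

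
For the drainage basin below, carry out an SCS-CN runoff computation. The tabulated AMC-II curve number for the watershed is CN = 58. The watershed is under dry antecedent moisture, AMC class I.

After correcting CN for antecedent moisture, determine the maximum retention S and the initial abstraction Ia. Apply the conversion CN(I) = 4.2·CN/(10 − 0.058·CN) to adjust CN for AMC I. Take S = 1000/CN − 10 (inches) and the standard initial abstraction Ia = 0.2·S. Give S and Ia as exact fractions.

S = 500/29 in ≈ 17.241 in; Ia = 100/29 in ≈ 3.448 in

Dry (AMC I): CN(I) = 4.2·58/(10 − 0.058·58) = (1218/5)/(1659/250) = 2900/79 ≈ 36.709
Max retention: S = 1000/(2900/79) − 10 = 500/29 in (≈ 17.241 in)
Ia = 0.2S: 0.2·17.241 = 3.448 in (exactly 100/29)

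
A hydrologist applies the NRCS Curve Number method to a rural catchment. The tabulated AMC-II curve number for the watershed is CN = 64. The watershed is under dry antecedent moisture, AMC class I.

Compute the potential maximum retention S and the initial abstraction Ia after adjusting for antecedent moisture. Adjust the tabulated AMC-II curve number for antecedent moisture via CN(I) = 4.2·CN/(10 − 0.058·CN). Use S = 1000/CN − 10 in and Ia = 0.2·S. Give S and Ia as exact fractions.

CN(I) from CN(II)=64: (4.2·64)/(10 − 0.058·64) = 5600/131 ≈ 42.748
Max retention: S = 1000/(5600/131) − 10 = 375/28 in (≈ 13.393 in)
Initial abstraction Ia = S/5 = (375/28)/5 = 75/28 ≈ 2.679 in

S = 375/28 in ≈ 13.393 in; Ia = 75/28 in ≈ 2.679 in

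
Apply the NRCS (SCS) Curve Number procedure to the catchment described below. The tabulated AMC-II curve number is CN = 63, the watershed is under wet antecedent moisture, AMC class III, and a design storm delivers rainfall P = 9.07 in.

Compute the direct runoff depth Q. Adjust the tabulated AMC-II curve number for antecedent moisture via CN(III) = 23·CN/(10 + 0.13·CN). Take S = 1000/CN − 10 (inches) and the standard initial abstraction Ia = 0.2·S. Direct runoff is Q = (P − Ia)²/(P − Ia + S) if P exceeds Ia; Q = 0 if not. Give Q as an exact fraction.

Adjust CN=63 to AMC III: 23·63/(10 + 0.13·63) → 1449 ÷ (1819/100) = 144900/1819 ≈ 79.659
S = 1000/(144900/1819) − 10 = 3700/1449 in ≈ 2.553 in
Ia = 0.2S: 0.2·2.553 = 0.511 in (exactly 740/1449)
Since P=9.070 > Ia=0.511: effective rainfall P−Ia = 1240243/144900 in
Runoff Q = (P−Ia)²/(P−Ia+S) = (8.559)²/(8.559+2.553) = 1538202699049/233324210700 ≈ 6.593 in

Q = 1538202699049/233324210700 in ≈ 6.593 in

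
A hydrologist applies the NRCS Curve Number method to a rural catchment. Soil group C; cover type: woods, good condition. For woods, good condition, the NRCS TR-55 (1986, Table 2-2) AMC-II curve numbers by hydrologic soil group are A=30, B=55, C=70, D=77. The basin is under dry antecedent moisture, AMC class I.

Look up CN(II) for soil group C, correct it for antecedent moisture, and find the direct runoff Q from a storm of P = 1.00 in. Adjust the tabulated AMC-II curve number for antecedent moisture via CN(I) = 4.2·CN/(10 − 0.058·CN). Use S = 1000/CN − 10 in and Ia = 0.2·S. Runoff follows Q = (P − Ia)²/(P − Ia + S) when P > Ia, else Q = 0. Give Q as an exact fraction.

Q = 0 in ≈ 0.000 in

NRCS table: woods, good condition, soil group C → CN(II) = 70
CN(I) from CN(II)=70: (4.2·70)/(10 − 0.058·70) = 4900/99 ≈ 49.495
S = 1000/(4900/99) − 10 = 500/49 in ≈ 10.204 in
Initial abstraction Ia = S/5 = (500/49)/5 = 100/49 ≈ 2.041 in
P = 1.000 ≤ Ia = 2.041 in: entire storm abstracted, Q = 0.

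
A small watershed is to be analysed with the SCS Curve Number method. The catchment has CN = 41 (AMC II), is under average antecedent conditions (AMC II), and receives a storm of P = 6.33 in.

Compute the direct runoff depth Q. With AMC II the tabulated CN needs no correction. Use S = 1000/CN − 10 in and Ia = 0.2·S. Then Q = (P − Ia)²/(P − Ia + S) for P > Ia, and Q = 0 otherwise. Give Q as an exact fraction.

Q = 200307409/299927300 in ≈ 0.668 in

Average conditions: CN = 41 (no AMC adjustment).
Retention S: 1000/CN − 10 with CN=41.000 → S = 590/41 ≈ 14.390 in
Ia = 0.2S: 0.2·14.390 = 2.878 in (exactly 118/41)
Excess rainfall: 6.330 − 2.878 = 3.452 in; P > Ia so Q > 0
Q = (14153/4100)²/((14153/4100) + 590/41) = (200307409/16810000)/(73153/4100) = 200307409/299927300 in ≈ 0.668 in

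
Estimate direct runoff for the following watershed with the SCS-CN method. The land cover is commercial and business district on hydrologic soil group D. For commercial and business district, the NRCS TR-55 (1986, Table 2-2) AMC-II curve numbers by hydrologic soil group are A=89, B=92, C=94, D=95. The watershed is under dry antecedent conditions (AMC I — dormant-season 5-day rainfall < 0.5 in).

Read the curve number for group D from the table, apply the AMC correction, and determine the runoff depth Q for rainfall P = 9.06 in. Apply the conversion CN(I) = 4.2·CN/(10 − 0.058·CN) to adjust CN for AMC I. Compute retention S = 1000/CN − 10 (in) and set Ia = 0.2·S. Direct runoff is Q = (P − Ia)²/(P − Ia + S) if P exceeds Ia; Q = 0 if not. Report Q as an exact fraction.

NRCS table: commercial and business district, soil group D → CN(II) = 95
CN(I) from CN(II)=95: (4.2·95)/(10 − 0.058·95) = 39900/449 ≈ 88.864
Retention S: 1000/CN − 10 with CN=88.864 → S = 500/399 ≈ 1.253 in
Initial abstraction Ia = S/5 = (500/399)/5 = 100/399 ≈ 0.251 in
Excess rainfall: 9.060 − 0.251 = 8.809 in; P > Ia so Q > 0
Runoff Q = (P−Ia)²/(P−Ia+S) = (8.809)²/(8.809+1.253) = 30887008009/4004902650 ≈ 7.712 in

Q = 30887008009/4004902650 in ≈ 7.712 in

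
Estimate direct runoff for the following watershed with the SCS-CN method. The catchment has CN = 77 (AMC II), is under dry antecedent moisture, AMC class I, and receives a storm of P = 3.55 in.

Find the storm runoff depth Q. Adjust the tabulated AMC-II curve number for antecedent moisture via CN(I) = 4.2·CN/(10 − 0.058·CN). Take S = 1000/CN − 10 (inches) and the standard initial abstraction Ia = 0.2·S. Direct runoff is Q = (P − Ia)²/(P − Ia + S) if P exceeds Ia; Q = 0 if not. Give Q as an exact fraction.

CN(I) from CN(II)=77: (4.2·77)/(10 − 0.058·77) = 161700/2767 ≈ 58.439
Retention S: 1000/CN − 10 with CN=58.439 → S = 11500/1617 ≈ 7.112 in
Initial abstraction Ia = S/5 = (11500/1617)/5 = 2300/1617 ≈ 1.422 in
Since P=3.550 > Ia=1.422: effective rainfall P−Ia = 68807/32340 in
Q: (68807/32340)² ÷ (298807/32340) = 4734403249/9663418380 in (≈ 0.490 in)

Q = 4734403249/9663418380 in ≈ 0.490 in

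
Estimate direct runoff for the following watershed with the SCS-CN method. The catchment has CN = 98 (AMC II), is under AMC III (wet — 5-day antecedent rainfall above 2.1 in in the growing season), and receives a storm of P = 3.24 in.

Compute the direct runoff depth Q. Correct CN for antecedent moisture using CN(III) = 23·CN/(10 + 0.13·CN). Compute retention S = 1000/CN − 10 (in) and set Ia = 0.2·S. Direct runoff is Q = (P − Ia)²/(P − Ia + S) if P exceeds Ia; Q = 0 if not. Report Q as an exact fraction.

Q = 8242279369/2628361225 in ≈ 3.136 in

Adjust CN=98 to AMC III: 23·98/(10 + 0.13·98) → 2254 ÷ (1137/50) = 112700/1137 ≈ 99.120
Retention S: 1000/CN − 10 with CN=99.120 → S = 100/1127 ≈ 0.089 in
Ia = 0.2S: 0.2·0.089 = 0.018 in (exactly 20/1127)
Since P=3.240 > Ia=0.018: effective rainfall P−Ia = 90787/28175 in
Q = (90787/28175)²/((90787/28175) + 100/1127) = (8242279369/793830625)/(93287/28175) = 8242279369/2628361225 in ≈ 3.136 in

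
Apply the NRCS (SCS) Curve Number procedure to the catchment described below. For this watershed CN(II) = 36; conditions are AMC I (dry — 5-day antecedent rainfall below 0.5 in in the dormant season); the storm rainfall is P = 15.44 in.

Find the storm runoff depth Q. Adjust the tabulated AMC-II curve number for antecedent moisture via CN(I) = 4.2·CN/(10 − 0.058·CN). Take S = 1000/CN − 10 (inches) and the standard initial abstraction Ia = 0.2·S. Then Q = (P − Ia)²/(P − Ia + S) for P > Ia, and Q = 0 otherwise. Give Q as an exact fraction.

Dry (AMC I): CN(I) = 4.2·36/(10 − 0.058·36) = (756/5)/(989/125) = 18900/989 ≈ 19.110
S = 1000/(18900/989) − 10 = 8000/189 in ≈ 42.328 in
Ia = 0.2S: 0.2·42.328 = 8.466 in (exactly 1600/189)
Excess rainfall: 15.440 − 8.466 = 6.974 in; P > Ia so Q > 0
Q = (32954/4725)²/((32954/4725) + 8000/189) = (1085966116/22325625)/(232954/4725) = 542983058/550353825 in ≈ 0.987 in

Q = 542983058/550353825 in ≈ 0.987 in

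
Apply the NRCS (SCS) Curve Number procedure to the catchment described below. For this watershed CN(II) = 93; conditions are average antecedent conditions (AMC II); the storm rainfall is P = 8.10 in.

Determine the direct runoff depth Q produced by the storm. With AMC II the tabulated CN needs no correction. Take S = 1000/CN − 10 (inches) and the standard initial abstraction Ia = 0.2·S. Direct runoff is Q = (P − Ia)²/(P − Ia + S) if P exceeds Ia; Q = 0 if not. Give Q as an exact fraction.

Q = 54656449/7526490 in ≈ 7.262 in

CN(II) = 93; AMC II needs no correction.
Retention S: 1000/CN − 10 with CN=93.000 → S = 70/93 ≈ 0.753 in
Initial abstraction Ia = S/5 = (70/93)/5 = 14/93 ≈ 0.151 in
Since P=8.100 > Ia=0.151: effective rainfall P−Ia = 7393/930 in
Runoff Q = (P−Ia)²/(P−Ia+S) = (7.949)²/(7.949+0.753) = 54656449/7526490 ≈ 7.262 in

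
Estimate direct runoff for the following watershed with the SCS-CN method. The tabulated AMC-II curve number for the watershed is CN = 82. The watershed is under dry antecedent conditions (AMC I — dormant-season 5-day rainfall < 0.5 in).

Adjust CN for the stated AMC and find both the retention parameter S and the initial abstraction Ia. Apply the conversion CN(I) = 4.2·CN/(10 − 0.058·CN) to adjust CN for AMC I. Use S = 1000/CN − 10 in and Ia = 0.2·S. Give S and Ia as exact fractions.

S = 1500/287 in ≈ 5.226 in; Ia = 300/287 in ≈ 1.045 in

Dry (AMC I): CN(I) = 4.2·82/(10 − 0.058·82) = (1722/5)/(1311/250) = 28700/437 ≈ 65.675
Retention S: 1000/CN − 10 with CN=65.675 → S = 1500/287 ≈ 5.226 in
Ia = 0.2S: 0.2·5.226 = 1.045 in (exactly 300/287)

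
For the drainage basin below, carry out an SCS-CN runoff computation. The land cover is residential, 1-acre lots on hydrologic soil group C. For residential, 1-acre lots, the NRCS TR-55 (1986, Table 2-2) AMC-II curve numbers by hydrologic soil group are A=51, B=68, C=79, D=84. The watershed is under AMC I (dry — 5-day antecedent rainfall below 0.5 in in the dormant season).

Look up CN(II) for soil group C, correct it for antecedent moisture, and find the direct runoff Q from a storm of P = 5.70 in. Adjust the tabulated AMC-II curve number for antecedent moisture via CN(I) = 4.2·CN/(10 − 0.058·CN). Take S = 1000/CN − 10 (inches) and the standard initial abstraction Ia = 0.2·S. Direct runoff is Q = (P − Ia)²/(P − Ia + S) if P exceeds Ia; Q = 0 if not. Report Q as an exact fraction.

NRCS table: residential, 1-acre lots, soil group C → CN(II) = 79
Adjust CN=79 to AMC I: 4.2·79/(10 − 0.058·79) → (1659/5) ÷ (2709/500) = 7900/129 ≈ 61.240
S = 1000/(7900/129) − 10 = 500/79 in ≈ 6.329 in
Ia = 0.2·(500/79) = 100/79 in ≈ 1.266 in
Since P=5.700 > Ia=1.266: effective rainfall P−Ia = 3503/790 in
Q = (3503/790)²/((3503/790) + 500/79) = (12271009/624100)/(8503/790) = 12271009/6717370 in ≈ 1.827 in

Q = 12271009/6717370 in ≈ 1.827 in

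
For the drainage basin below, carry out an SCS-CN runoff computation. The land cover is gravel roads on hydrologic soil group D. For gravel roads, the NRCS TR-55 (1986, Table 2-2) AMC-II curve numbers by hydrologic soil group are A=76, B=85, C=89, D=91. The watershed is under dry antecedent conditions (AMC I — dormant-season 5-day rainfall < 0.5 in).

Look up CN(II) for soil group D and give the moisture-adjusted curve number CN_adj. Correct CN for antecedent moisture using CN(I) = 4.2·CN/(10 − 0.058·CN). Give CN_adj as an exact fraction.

NRCS table: gravel roads, soil group D → CN(II) = 91
Dry (AMC I): CN(I) = 4.2·91/(10 − 0.058·91) = (1911/5)/(2361/500) = 63700/787 ≈ 80.940

CN_adj = 63700/787 ≈ 80.940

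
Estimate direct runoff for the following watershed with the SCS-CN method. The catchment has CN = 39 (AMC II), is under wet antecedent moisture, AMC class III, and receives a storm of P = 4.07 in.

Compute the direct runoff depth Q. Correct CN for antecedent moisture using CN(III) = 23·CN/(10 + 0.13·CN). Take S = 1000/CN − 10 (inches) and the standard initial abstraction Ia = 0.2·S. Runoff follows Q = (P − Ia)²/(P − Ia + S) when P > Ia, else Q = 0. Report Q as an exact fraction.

Q = 59087400241/76521186300 in ≈ 0.772 in

Wet (AMC III): CN(III) = 23·39/(10 + 0.13·39) = 897/(1507/100) = 89700/1507 ≈ 59.522
Retention S: 1000/CN − 10 with CN=59.522 → S = 6100/897 ≈ 6.800 in
Ia = 0.2S: 0.2·6.800 = 1.360 in (exactly 1220/897)
Excess rainfall: 4.070 − 1.360 = 2.710 in; P > Ia so Q > 0
Q = (243079/89700)²/((243079/89700) + 6100/897) = (59087400241/8046090000)/(853079/89700) = 59087400241/76521186300 in ≈ 0.772 in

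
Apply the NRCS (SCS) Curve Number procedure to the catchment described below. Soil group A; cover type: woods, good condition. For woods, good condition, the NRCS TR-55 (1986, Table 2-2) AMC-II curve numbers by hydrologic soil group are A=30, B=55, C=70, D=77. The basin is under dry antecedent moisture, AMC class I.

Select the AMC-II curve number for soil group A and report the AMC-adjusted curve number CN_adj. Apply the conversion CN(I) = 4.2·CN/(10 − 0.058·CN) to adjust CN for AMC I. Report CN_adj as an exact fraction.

CN_adj = 900/59 ≈ 15.254

NRCS table: woods, good condition, soil group A → CN(II) = 30
Adjust CN=30 to AMC I: 4.2·30/(10 − 0.058·30) → 126 ÷ (413/50) = 900/59 ≈ 15.254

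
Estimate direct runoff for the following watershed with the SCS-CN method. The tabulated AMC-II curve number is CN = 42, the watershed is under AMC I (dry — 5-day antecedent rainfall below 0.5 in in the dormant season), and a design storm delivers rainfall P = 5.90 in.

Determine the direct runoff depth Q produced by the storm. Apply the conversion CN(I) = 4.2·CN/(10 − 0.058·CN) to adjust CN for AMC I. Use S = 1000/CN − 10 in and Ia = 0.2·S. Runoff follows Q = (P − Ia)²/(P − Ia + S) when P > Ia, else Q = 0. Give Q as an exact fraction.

Adjust CN=42 to AMC I: 4.2·42/(10 − 0.058·42) → (882/5) ÷ (1891/250) = 44100/1891 ≈ 23.321
S = 1000/(44100/1891) − 10 = 14500/441 in ≈ 32.880 in
Ia = 0.2·(14500/441) = 2900/441 in ≈ 6.576 in
P = 5.900 ≤ Ia = 6.576 in: entire storm abstracted, Q = 0.

Q = 0 in ≈ 0.000 in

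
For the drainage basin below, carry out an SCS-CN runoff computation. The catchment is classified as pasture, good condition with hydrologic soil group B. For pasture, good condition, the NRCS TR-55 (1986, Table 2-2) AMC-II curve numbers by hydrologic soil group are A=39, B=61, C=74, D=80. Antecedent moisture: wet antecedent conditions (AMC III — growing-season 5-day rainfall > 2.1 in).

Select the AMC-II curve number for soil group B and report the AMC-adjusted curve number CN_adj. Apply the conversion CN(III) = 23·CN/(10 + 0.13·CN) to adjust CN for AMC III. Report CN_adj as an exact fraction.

CN_adj = 140300/1793 ≈ 78.249

NRCS table: pasture, good condition, soil group B → CN(II) = 61
Adjust CN=61 to AMC III: 23·61/(10 + 0.13·61) → 1403 ÷ (1793/100) = 140300/1793 ≈ 78.249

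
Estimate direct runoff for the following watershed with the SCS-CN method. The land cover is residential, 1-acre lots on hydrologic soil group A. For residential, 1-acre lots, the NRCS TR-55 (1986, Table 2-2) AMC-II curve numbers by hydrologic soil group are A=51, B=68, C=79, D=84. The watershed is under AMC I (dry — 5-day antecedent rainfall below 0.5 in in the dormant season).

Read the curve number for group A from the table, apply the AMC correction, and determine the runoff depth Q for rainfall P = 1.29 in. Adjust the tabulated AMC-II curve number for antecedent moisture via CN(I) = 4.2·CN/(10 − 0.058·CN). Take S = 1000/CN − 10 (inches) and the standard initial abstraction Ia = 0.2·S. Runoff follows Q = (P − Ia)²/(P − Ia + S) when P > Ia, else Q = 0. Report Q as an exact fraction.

Q = 0 in ≈ 0.000 in

NRCS table: residential, 1-acre lots, soil group A → CN(II) = 51
CN(I) from CN(II)=51: (4.2·51)/(10 − 0.058·51) = 15300/503 ≈ 30.417
S = 1000/(15300/503) − 10 = 3500/153 in ≈ 22.876 in
Ia = 0.2·(3500/153) = 700/153 in ≈ 4.575 in
P = 1.290 ≤ Ia = 4.575 in: entire storm abstracted, Q = 0.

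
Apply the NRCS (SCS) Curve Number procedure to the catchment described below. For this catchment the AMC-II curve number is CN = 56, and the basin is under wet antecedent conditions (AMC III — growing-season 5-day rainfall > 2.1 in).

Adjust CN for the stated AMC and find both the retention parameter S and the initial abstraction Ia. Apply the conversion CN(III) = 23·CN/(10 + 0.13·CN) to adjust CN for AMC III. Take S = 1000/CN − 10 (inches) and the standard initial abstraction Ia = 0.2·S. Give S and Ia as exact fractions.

Adjust CN=56 to AMC III: 23·56/(10 + 0.13·56) → 1288 ÷ (432/25) = 4025/54 ≈ 74.537
S = 1000/(4025/54) − 10 = 550/161 in ≈ 3.416 in
Ia = 0.2·(550/161) = 110/161 in ≈ 0.683 in

S = 550/161 in ≈ 3.416 in; Ia = 110/161 in ≈ 0.683 in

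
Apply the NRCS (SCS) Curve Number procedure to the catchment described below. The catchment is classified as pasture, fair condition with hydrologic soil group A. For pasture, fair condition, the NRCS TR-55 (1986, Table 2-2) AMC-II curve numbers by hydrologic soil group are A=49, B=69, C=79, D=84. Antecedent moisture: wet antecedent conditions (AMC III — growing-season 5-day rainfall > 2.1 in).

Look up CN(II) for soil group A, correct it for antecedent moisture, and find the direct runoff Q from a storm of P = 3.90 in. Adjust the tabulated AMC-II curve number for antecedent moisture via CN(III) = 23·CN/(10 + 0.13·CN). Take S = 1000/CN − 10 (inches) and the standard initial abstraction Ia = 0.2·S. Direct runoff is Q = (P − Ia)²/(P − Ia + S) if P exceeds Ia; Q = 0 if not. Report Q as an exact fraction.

NRCS table: pasture, fair condition, soil group A → CN(II) = 49
CN(III) from CN(II)=49: (23·49)/(10 + 0.13·49) = 112700/1637 ≈ 68.845
S = 1000/(112700/1637) − 10 = 5100/1127 in ≈ 4.525 in
Ia = 0.2·(5100/1127) = 1020/1127 in ≈ 0.905 in
P − Ia = 3.900 − 0.905 = 33753/11270 ≈ 2.995 in (> 0, runoff occurs)
Q: (33753/11270)² ÷ (84753/11270) = 126585001/106129590 in (≈ 1.193 in)

Q = 126585001/106129590 in ≈ 1.193 in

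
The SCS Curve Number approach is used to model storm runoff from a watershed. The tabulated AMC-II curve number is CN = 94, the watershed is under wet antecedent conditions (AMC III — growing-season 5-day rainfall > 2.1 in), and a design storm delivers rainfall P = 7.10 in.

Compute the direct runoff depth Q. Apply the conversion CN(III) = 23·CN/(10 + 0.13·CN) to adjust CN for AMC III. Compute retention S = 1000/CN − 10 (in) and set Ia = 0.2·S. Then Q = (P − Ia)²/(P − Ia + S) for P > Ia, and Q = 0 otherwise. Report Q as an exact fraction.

Wet (AMC III): CN(III) = 23·94/(10 + 0.13·94) = 2162/(1111/50) = 108100/1111 ≈ 97.300
Retention S: 1000/CN − 10 with CN=97.300 → S = 300/1081 ≈ 0.278 in
Initial abstraction Ia = S/5 = (300/1081)/5 = 60/1081 ≈ 0.056 in
Since P=7.100 > Ia=0.056: effective rainfall P−Ia = 76151/10810 in
Q = (76151/10810)²/((76151/10810) + 300/1081) = (5798974801/116856100)/(79151/10810) = 5798974801/855622310 in ≈ 6.777 in

Q = 5798974801/855622310 in ≈ 6.777 in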